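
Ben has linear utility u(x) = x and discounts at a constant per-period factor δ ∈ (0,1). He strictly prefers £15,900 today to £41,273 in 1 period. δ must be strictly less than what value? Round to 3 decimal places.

δ < 0.385

The preference means 15900 > δ·41273.
Dividing through by 41273 gives δ < 0.38524.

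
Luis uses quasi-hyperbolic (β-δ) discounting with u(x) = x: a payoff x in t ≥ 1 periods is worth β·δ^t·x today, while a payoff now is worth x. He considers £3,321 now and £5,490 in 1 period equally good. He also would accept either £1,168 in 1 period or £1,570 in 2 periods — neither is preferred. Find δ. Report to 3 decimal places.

δ ≈ 0.744

From the later pair, β·δ^1·1168 = β·δ^2·1570; dividing through, δ = 1168/1570 = 0.74395.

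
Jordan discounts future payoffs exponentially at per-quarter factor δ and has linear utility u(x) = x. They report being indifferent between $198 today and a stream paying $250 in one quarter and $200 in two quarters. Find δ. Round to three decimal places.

δ ≈ 0.550

Equating present values: 198 = 250δ + 200δ².
Rearranged: 200δ² + 250δ − 198 = 0.
The positive root is δ = [−250 + √(250² + 4·200·198)] / (2·200) = (−250 + 470.000)/400 ≈ 0.550.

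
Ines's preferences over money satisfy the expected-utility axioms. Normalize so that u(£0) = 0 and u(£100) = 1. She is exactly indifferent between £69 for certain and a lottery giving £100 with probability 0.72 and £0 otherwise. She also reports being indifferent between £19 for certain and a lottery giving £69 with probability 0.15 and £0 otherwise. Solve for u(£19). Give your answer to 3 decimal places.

The first gamble pins u(£69): it must equal 0.72·1 + 0.28·0 = 0.72.
The second indifference gives u(£19) = 0.15·u(£69) + 0.85·u(£0) = 0.15·0.72 + 0.85·0.00 = 0.1080.

0.108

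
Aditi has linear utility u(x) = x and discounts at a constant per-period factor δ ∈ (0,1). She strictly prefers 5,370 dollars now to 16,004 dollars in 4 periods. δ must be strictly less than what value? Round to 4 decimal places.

δ < 0.7611

Comparing present values: 5370 > δ^4·16004.
So δ^4 < 5370/16004 = 0.33554; taking the 4th root of both positive sides preserves the inequality.
δ < (5370/16004)^(1/4) ≈ 0.7611.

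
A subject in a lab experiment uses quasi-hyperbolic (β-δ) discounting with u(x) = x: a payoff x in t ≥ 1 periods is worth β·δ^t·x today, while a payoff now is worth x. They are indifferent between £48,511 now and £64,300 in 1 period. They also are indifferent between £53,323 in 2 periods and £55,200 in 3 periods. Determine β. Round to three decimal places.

β ≈ 0.781

Both payoffs in the second observation are in the future, so β drops out: δ^2·53323 = δ^3·55200 ⇒ δ = 53323/55200 = 0.96600.
Now use the now-vs-future pair: 48511 = β·δ·64300 gives β = 48511/(0.96600·64300) ≈ 0.781.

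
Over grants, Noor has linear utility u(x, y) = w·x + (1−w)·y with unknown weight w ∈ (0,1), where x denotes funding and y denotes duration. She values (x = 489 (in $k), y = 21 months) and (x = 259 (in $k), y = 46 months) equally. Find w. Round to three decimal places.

Indifference: w·489 + (1−w)·21 = w·259 + (1−w)·46.
w·(489−259) = (1−w)·(46−21), i.e. w·230 = (1−w)·25.
So w/(1−w) = 25/230 = 0.1087, giving w = 25/(230+25) = 0.098.

w = 0.098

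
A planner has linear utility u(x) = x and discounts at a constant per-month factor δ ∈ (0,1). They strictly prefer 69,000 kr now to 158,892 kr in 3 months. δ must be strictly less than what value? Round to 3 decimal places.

The preference means 69000 > δ^3·158892.
Hence δ^3 < 69000/158892 = 0.43426, and x ↦ x^(1/3) is increasing on (0,∞).
δ < 0.43426^(1/3) = 0.757.

δ < 0.757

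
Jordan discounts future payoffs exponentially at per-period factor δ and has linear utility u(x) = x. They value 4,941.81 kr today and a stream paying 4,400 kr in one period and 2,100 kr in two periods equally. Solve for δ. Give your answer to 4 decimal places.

The stream is worth 4400δ + 2100δ² today, so 4400δ + 2100δ² = 4941.81.
Rearranged: 2100δ² + 4400δ − 4941.81 = 0.
The positive root is δ = [−4400 + √(4400² + 4·2100·4941.81)] / (2·2100) = (−4400 + 7802.000)/4200 ≈ 0.8100.

δ ≈ 0.8100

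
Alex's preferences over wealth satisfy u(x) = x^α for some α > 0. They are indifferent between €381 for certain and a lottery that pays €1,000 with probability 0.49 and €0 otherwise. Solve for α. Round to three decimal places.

α ≈ 0.739

The lottery's expected utility is 0.49·u(1000) + 0.51·u(0) = 0.49·1000^α (since u(0) = 0 for α > 0).
Indifference: 381^α = 0.49·1000^α, so (381/1000)^α = 0.49.
Taking logs: α·ln(381/1000) = ln(0.49), so α = -0.713350 / -0.964956 ≈ 0.739.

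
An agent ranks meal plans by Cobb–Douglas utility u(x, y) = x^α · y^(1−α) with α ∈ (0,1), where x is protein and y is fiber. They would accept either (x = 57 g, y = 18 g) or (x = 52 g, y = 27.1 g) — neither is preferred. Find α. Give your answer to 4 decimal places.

The Cobb–Douglas utilities coincide, so 57^α·18^(1−α) = 52^α·27.1^(1−α).
(57/52)^α = (27.1/18)^(1−α); take logs: α·ln(57/52) = (1−α)·ln(27.1/18), i.e. α·0.0918075 = (1−α)·0.4091620.
Thus α·(0.5009695) = 0.4091620, so α = 0.4091620/0.5009695 ≈ 0.8167.

α ≈ 0.8167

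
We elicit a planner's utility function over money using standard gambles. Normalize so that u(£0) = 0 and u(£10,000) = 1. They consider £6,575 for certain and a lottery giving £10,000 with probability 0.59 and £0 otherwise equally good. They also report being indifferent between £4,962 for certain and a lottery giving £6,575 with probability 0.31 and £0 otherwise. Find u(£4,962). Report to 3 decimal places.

0.183

First, u(£6,575) = 0.59·u(£10,000) + 0.41·u(£0) = 0.59.
Then u(£4,962) = 0.31·u(£6,575) + 0.69·u(£0) = 0.31·0.59 + 0.69·0.00 = 0.1829.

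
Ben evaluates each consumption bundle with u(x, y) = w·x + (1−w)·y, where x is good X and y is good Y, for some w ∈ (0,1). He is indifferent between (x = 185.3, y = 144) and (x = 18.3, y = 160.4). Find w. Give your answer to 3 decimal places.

Indifference: w·185.3 + (1−w)·144 = w·18.3 + (1−w)·160.4.
Collecting terms: w·167 = (1−w)·16.4.
Hence w = 16.4/(167+16.4) = 16.4/183.4 = 0.089.

w = 0.089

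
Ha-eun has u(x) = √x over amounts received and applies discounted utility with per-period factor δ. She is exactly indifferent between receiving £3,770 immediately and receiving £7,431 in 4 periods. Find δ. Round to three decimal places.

δ ≈ 0.919

Indifference means u(3770) = δ^4 · u(7431), so δ^4 = u(3770)/u(7431).
Since u(x) = √x, δ^4 = √(3770/7431) = 0.71227.
Hence δ = (0.71227)^(1/4) = 0.91867.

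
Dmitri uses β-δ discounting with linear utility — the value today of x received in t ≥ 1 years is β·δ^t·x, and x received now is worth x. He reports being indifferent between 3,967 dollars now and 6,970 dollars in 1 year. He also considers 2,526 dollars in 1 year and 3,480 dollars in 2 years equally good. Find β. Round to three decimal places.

β ≈ 0.784

From the later pair, β·δ^1·2526 = β·δ^2·3480; dividing through, δ = 2526/3480 = 0.72586.
Substituting δ into 3967 = β·δ·6970: β = 3967/(5059.259) ≈ 0.784.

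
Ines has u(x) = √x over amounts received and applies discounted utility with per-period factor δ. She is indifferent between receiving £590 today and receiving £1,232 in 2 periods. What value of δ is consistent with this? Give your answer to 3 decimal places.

Equating discounted utilities: u(590) = δ^2·u(1232) ⇒ δ^2 = u(590)/u(1232).
Since u(x) = √x, δ^2 = √(590/1232) = 0.69202.
Hence δ = (0.69202)^(1/2) = 0.83188.

δ ≈ 0.832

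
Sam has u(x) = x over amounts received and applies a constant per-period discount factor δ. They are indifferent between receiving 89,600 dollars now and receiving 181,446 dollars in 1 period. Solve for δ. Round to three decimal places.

Equating discounted utilities: u(89600) = δ·u(181446) ⇒ δ = u(89600)/u(181446).
With u(x) = x: δ = 89600/181446 = 0.49381.

δ ≈ 0.494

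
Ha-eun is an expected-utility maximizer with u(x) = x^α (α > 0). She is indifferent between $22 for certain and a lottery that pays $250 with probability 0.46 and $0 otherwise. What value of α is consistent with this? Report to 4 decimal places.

EU(lottery) = 0.46·250^α + 0.54·0 = 0.46·250^α.
Setting u(22) equal to that: 22^α = 0.46·250^α ⇒ (22/250)^α = 0.46.
α = ln(0.46) / ln(22/250) = -0.7765288/-2.4304185 ≈ 0.3195.

α ≈ 0.3195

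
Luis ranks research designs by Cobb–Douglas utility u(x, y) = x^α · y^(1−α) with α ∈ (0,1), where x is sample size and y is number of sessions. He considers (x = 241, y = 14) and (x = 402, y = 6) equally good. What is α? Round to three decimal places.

α ≈ 0.623

Indifference: 241^α · 14^(1−α) = 402^α · 6^(1−α).
(241/402)^α = (6/14)^(1−α); take logs: α·ln(241/402) = (1−α)·ln(6/14), i.e. α·-0.511655 = (1−α)·-0.847298.
Thus α·(-1.358953) = -0.847298, so α = -0.847298/-1.358953 ≈ 0.623.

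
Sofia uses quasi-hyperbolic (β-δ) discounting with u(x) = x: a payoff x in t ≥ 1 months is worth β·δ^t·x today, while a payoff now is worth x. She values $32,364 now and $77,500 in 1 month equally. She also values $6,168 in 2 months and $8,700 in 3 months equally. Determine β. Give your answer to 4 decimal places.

From the later pair, β·δ^2·6168 = β·δ^3·8700; dividing through, δ = 6168/8700 = 0.70897.
Now use the now-vs-future pair: 32364 = β·δ·77500 gives β = 32364/(0.70897·77500) ≈ 0.5890.

β ≈ 0.5890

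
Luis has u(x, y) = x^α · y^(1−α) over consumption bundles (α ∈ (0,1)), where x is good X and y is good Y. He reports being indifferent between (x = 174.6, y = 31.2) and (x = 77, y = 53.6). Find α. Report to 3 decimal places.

α ≈ 0.398

Indifference: 174.6^α · 31.2^(1−α) = 77^α · 53.6^(1−α).
(174.6/77)^α = (53.6/31.2)^(1−α); take logs: α·ln(174.6/77) = (1−α)·ln(53.6/31.2), i.e. α·0.818692 = (1−α)·0.541131.
With A = 0.818692 and B = 0.541131: α·A = (1−α)·B, so α = B/(A+B) = 0.541131/1.359823 ≈ 0.398.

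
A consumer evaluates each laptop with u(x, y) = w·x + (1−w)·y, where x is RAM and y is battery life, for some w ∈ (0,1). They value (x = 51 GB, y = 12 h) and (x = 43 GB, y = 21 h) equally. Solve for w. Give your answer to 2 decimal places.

w = 0.53

u(51,12) = u(43,21) means w·51 + (1−w)·12 = w·43 + (1−w)·21.
Collecting terms: w·8 = (1−w)·9.
The marginal rate of substitution is 9/8, so w = 9/(8+9) = 0.53.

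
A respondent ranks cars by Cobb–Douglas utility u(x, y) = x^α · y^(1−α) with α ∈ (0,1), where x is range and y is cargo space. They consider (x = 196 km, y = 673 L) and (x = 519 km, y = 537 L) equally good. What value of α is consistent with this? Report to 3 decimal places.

α ≈ 0.188

Set the two utilities equal: 196^α·673^(1−α) = 519^α·537^(1−α).
Rearrange to (196/519)^α = (537/673)^(1−α) and take logs: α·-0.973789 = (1−α)·-0.225747.
With A = -0.973789 and B = -0.225747: α·A = (1−α)·B, so α = B/(A+B) = -0.225747/-1.199536 ≈ 0.188.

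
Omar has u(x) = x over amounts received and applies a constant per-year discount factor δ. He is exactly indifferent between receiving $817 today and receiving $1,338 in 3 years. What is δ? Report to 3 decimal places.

δ ≈ 0.848

The payoff in 3 years is discounted by δ^3, so u(817) = δ^3·u(1338) and δ^3 = u(817)/u(1338).
With u(x) = x: δ^3 = 817/1338 = 0.61061.
So δ = 0.61061^(1/3) ≈ 0.848.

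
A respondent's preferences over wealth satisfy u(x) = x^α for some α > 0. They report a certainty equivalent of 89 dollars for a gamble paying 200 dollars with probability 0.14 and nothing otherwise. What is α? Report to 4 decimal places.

EU(lottery) = 0.14·200^α + 0.86·0 = 0.14·200^α.
Setting u(89) equal to that: 89^α = 0.14·200^α ⇒ (89/200)^α = 0.14.
Taking logs: α·ln(89/200) = ln(0.14), so α = -1.9661129 / -0.8096810 ≈ 2.4283.

α ≈ 2.4283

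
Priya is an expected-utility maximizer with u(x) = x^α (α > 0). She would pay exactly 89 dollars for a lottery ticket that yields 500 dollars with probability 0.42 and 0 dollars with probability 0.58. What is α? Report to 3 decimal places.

The lottery's expected utility is 0.42·u(500) + 0.58·u(0) = 0.42·500^α (since u(0) = 0 for α > 0).
Equating: 89^α = 0.42·500^α, i.e. 0.1780^α = 0.42.
Taking logs: α·ln(89/500) = ln(0.42), so α = -0.867501 / -1.725972 ≈ 0.503.

α ≈ 0.503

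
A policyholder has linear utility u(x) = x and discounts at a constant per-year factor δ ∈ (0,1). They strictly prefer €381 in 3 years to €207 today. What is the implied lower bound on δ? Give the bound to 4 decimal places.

Comparing present values: 207 < δ^3·381.
Dividing by 381: δ^3 > 0.54331. Both sides are positive, so the cube root keeps the direction.
δ > 0.54331^(1/3) = 0.8160.

δ > 0.8160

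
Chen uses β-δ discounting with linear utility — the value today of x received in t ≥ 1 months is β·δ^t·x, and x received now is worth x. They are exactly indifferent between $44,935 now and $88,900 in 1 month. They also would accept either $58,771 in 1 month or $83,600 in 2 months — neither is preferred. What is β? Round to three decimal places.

β ≈ 0.719

Both payoffs in the second observation are in the future, so β drops out: δ^1·58771 = δ^2·83600 ⇒ δ = 58771/83600 = 0.70300.
Substituting δ into 44935 = β·δ·88900: β = 44935/(62496.913) ≈ 0.719.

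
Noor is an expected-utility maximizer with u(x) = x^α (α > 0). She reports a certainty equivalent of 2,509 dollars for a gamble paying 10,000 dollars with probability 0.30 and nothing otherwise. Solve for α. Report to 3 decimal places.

α ≈ 0.871

The lottery's expected utility is 0.30·u(10000) + 0.70·u(0) = 0.30·10000^α (since u(0) = 0 for α > 0).
Equating: 2509^α = 0.30·10000^α, i.e. 0.2509^α = 0.30.
Take logs: α = ln 0.30 / ln(2509/10000) ≈ 0.87074.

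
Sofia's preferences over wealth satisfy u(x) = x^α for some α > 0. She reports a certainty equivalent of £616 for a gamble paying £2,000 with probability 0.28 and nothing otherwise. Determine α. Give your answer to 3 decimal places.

The lottery's expected utility is 0.28·u(2000) + 0.72·u(0) = 0.28·2000^α (since u(0) = 0 for α > 0).
Setting u(616) equal to that: 616^α = 0.28·2000^α ⇒ (616/2000)^α = 0.28.
α = ln(0.28) / ln(616/2000) = -1.272966/-1.177655 ≈ 1.081.

α ≈ 1.081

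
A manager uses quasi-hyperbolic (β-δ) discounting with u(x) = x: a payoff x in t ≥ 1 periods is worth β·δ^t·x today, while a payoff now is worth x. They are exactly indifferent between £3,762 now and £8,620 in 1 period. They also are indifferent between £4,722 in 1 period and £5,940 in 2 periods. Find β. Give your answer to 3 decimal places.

β ≈ 0.549

From the later pair, β·δ^1·4722 = β·δ^2·5940; dividing through, δ = 4722/5940 = 0.79495.
Now use the now-vs-future pair: 3762 = β·δ·8620 gives β = 3762/(0.79495·8620) ≈ 0.549.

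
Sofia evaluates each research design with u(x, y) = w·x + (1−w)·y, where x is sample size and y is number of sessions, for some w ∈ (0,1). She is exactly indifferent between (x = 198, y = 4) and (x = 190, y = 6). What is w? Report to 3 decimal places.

Indifference: w·198 + (1−w)·4 = w·190 + (1−w)·6.
Rearranging, 8·w − 2·(1−w) = 0.
The marginal rate of substitution is 2/8, so w = 2/(8+2) = 0.200.

w = 0.200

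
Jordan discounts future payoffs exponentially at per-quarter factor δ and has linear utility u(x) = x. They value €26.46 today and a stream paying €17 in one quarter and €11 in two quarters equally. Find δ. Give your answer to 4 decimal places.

Present value of the stream is 17·δ + 11·δ². Indifference gives 17δ + 11δ² = 26.46.
Rearranged: 11δ² + 17δ − 26.46 = 0.
By the quadratic formula (taking the positive root), δ = (−17 + √1453.24) / 22 ≈ 0.9601.

δ ≈ 0.9601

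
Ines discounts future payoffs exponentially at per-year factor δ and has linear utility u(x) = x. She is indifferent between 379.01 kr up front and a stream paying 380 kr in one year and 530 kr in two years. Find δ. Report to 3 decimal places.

δ ≈ 0.560

Equating present values: 379.01 = 380δ + 530δ².
That is, 530δ² + 380δ − 379.01 = 0, a quadratic in δ.
The positive root is δ = [−380 + √(380² + 4·530·379.01)] / (2·530) = (−380 + 973.602)/1060 ≈ 0.560.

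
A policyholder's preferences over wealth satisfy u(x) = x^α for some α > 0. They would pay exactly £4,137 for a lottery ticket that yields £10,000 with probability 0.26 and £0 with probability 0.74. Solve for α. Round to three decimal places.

Since u(0) = 0, the lottery's EU is 0.26·10000^α.
Setting u(4137) equal to that: 4137^α = 0.26·10000^α ⇒ (4137/10000)^α = 0.26.
Take logs: α = ln 0.26 / ln(4137/10000) ≈ 1.52623.

α ≈ 1.526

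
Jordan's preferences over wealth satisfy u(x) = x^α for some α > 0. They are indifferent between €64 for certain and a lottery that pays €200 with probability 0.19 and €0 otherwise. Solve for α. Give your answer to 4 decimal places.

α ≈ 1.4575

Since u(0) = 0, the lottery's EU is 0.19·200^α.
Equating: 64^α = 0.19·200^α, i.e. 0.3200^α = 0.19.
Take logs: α = ln 0.19 / ln(64/200) ≈ 1.457505.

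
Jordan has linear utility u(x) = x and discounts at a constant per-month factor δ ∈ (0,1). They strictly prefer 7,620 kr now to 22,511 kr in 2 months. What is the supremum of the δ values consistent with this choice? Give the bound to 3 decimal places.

δ < 0.582

The preference means 7620 > δ^2·22511.
Dividing by 22511: δ^2 < 0.33850. Both sides are positive, so the square root keeps the direction.
δ < (7620/22511)^(1/2) ≈ 0.582.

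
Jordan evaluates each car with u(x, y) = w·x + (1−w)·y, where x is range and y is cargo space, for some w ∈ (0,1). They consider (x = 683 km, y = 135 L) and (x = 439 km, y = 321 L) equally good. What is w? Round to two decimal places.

w = 0.43

u(683,135) = u(439,321) means w·683 + (1−w)·135 = w·439 + (1−w)·321.
Collecting terms: w·244 = (1−w)·186.
Hence w = 186/(244+186) = 186/430 = 0.43.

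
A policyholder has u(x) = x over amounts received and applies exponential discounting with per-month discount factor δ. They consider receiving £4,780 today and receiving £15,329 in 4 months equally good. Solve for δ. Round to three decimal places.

Indifference means u(4780) = δ^4 · u(15329), so δ^4 = u(4780)/u(15329).
With u(x) = x: δ^4 = 4780/15329 = 0.31183.
Taking the 4th root: δ = 0.31183^(1/4) ≈ 0.747.

δ ≈ 0.747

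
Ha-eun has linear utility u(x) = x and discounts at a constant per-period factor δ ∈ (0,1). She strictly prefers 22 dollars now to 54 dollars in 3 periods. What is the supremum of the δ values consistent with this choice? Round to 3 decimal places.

Under u(x) = x this choice says 22 > δ^3·54.
Dividing by 54: δ^3 < 0.40741. Both sides are positive, so the cube root keeps the direction.
δ < (22/54)^(1/3) ≈ 0.741.

δ < 0.741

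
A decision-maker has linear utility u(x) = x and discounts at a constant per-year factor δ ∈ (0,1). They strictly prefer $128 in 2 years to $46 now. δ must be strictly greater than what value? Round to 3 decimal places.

The preference means 46 < δ^2·128.
Hence δ^2 > 46/128 = 0.35938, and x ↦ x^(1/2) is increasing on (0,∞).
δ > (46/128)^(1/2) ≈ 0.599.

δ > 0.599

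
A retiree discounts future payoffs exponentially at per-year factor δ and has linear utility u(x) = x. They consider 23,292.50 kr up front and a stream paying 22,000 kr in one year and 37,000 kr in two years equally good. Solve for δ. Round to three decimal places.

δ ≈ 0.550

Present value of the stream is 22000·δ + 37000·δ². Indifference gives 22000δ + 37000δ² = 23292.50.
Rearranged: 37000δ² + 22000δ − 23292.50 = 0.
δ = (−22000 + √(22000² + 4·37000·23292.50)) / (2·37000) = (−22000 + √3931290000.00) / 74000 ≈ 0.550.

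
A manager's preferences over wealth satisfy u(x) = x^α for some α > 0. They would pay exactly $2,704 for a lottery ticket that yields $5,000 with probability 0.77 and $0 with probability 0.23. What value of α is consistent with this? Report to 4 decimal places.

Since u(0) = 0, the lottery's EU is 0.77·5000^α.
Setting u(2704) equal to that: 2704^α = 0.77·5000^α ⇒ (2704/5000)^α = 0.77.
Taking logs: α·ln(2704/5000) = ln(0.77), so α = -0.2613648 / -0.6147058 ≈ 0.4252.

α ≈ 0.4252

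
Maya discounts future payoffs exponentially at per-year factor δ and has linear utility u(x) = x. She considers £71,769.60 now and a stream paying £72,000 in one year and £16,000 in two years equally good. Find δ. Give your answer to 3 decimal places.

δ ≈ 0.840

The stream is worth 72000δ + 16000δ² today, so 72000δ + 16000δ² = 71769.60.
That is, 16000δ² + 72000δ − 71769.60 = 0, a quadratic in δ.
The positive root is δ = [−72000 + √(72000² + 4·16000·71769.60)] / (2·16000) = (−72000 + 98880.000)/32000 ≈ 0.840.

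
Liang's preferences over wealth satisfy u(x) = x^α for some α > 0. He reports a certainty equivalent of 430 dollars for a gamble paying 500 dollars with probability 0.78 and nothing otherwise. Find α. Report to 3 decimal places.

The lottery's expected utility is 0.78·u(500) + 0.22·u(0) = 0.78·500^α (since u(0) = 0 for α > 0).
Setting u(430) equal to that: 430^α = 0.78·500^α ⇒ (430/500)^α = 0.78.
Take logs: α = ln 0.78 / ln(430/500) ≈ 1.64737.

α ≈ 1.647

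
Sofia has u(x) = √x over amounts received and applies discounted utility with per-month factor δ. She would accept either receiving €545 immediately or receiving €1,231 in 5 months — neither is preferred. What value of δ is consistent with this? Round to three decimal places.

Equating discounted utilities: u(545) = δ^5·u(1231) ⇒ δ^5 = u(545)/u(1231).
With u(x) = √x: δ^5 = √545/√1231 = √(545/1231) = 0.66538.
Hence δ = (0.66538)^(1/5) = 0.92175.

δ ≈ 0.922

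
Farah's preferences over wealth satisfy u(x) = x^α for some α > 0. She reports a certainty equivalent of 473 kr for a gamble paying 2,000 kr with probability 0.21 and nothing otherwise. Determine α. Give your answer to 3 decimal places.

Since u(0) = 0, the lottery's EU is 0.21·2000^α.
Equating: 473^α = 0.21·2000^α, i.e. 0.2365^α = 0.21.
α = ln(0.21) / ln(473/2000) = -1.560648/-1.441807 ≈ 1.082.

α ≈ 1.082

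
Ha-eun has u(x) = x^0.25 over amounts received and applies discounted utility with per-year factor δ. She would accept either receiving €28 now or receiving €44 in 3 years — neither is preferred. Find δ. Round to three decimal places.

δ ≈ 0.963

Equating discounted utilities: u(28) = δ^3·u(44) ⇒ δ^3 = u(28)/u(44).
With u(x) = x^0.25: δ^3 = 28^0.25/44^0.25 = (28/44)^0.25 = 0.89315.
Taking the cube root: δ = 0.89315^(1/3) ≈ 0.963.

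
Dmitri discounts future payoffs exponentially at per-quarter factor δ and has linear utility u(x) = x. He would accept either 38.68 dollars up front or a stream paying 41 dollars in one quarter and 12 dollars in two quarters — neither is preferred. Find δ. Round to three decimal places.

δ ≈ 0.770

The stream is worth 41δ + 12δ² today, so 41δ + 12δ² = 38.68.
That is, 12δ² + 41δ − 38.68 = 0, a quadratic in δ.
The positive root is δ = [−41 + √(41² + 4·12·38.68)] / (2·12) = (−41 + 59.478)/24 ≈ 0.770.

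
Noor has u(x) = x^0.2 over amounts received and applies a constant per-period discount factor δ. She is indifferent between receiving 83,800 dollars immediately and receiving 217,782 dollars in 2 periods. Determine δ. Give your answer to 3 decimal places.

δ ≈ 0.909

The payoff in 2 periods is discounted by δ^2, so u(83800) = δ^2·u(217782) and δ^2 = u(83800)/u(217782).
With u(x) = x^0.2: δ^2 = 83800^0.2/217782^0.2 = (83800/217782)^0.2 = 0.82612.
Hence δ = (0.82612)^(1/2) = 0.90891.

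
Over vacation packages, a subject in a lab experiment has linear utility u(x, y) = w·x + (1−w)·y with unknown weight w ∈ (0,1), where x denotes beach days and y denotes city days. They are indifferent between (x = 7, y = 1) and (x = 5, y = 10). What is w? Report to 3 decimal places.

Indifference: w·7 + (1−w)·1 = w·5 + (1−w)·10.
Collecting terms: w·2 = (1−w)·9.
The marginal rate of substitution is 9/2, so w = 9/(2+9) = 0.818.

w = 0.818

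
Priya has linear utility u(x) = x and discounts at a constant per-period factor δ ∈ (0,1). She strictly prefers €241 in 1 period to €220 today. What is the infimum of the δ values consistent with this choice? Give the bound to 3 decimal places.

Comparing present values: 220 < δ·241.
So δ > 220/241 = 0.91286.

δ > 0.913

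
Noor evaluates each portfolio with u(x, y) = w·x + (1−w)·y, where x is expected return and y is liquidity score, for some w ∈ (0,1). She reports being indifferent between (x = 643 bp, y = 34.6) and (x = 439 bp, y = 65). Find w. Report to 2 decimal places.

Equating utilities: w·643 + (1−w)·34.6 = w·439 + (1−w)·65.
Rearranging, 204·w − 30.4·(1−w) = 0.
Hence w = 30.4/(204+30.4) = 30.4/234.4 = 0.13.

w = 0.13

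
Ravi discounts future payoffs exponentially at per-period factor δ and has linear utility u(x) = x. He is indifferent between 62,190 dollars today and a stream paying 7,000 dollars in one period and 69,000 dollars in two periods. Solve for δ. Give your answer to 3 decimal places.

δ ≈ 0.900

The stream is worth 7000δ + 69000δ² today, so 7000δ + 69000δ² = 62190.
Rearranged: 69000δ² + 7000δ − 62190 = 0.
By the quadratic formula (taking the positive root), δ = (−7000 + √17213440000.00) / 138000 ≈ 0.900.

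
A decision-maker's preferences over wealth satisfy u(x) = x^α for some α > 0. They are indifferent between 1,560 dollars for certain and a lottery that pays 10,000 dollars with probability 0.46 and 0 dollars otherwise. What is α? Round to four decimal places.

The lottery's expected utility is 0.46·u(10000) + 0.54·u(0) = 0.46·10000^α (since u(0) = 0 for α > 0).
Indifference: 1560^α = 0.46·10000^α, so (1560/10000)^α = 0.46.
Taking logs: α·ln(1560/10000) = ln(0.46), so α = -0.7765288 / -1.8578993 ≈ 0.4180.

α ≈ 0.4180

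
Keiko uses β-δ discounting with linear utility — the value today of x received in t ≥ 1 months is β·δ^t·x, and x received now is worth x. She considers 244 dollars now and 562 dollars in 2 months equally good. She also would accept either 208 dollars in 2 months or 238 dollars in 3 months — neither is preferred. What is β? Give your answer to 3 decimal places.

β ≈ 0.568

Both payoffs in the second observation are in the future, so β drops out: δ^2·208 = δ^3·238 ⇒ δ = 208/238 = 0.87395.
Now use the now-vs-future pair: 244 = β·δ^2·562 gives β = 244/(0.76379·562) ≈ 0.568.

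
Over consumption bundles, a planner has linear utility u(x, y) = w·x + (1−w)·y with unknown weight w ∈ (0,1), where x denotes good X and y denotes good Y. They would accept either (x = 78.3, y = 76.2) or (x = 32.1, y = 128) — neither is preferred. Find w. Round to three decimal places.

w = 0.529

u(78.3,76.2) = u(32.1,128) means w·78.3 + (1−w)·76.2 = w·32.1 + (1−w)·128.
Collecting terms: w·46.2 = (1−w)·51.8.
The marginal rate of substitution is 51.8/46.2, so w = 51.8/(46.2+51.8) = 0.529.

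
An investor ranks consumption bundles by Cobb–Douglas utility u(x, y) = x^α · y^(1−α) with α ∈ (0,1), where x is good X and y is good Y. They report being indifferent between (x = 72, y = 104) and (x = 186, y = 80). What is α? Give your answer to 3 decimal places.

α ≈ 0.217

Indifference: 72^α · 104^(1−α) = 186^α · 80^(1−α).
Rearrange to (72/186)^α = (80/104)^(1−α) and take logs: α·-0.949081 = (1−α)·-0.262364.
So α/(1−α) = (-0.262364)/(-0.949081) = 0.276440, and α = 0.276440/1.276440 ≈ 0.217.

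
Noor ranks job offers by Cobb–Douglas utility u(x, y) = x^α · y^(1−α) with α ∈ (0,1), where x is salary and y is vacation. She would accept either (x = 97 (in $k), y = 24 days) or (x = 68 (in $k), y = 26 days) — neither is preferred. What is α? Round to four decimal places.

α ≈ 0.1839

The Cobb–Douglas utilities coincide, so 97^α·24^(1−α) = 68^α·26^(1−α).
Rearrange to (97/68)^α = (26/24)^(1−α) and take logs: α·0.3552033 = (1−α)·0.0800427.
Thus α·(0.4352460) = 0.0800427, so α = 0.0800427/0.4352460 ≈ 0.1839.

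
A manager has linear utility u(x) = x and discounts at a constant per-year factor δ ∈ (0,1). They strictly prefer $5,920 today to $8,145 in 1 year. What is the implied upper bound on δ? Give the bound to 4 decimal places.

Under u(x) = x this choice says 5920 > δ·8145.
Dividing through by 8145 gives δ < 0.72683.

δ < 0.7268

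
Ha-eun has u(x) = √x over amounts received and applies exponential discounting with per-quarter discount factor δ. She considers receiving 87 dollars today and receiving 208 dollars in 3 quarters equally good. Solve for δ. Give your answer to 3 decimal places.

δ ≈ 0.865

Indifference means u(87) = δ^3 · u(208), so δ^3 = u(87)/u(208).
Since u(x) = √x, δ^3 = √(87/208) = 0.64674.
Taking the cube root: δ = 0.64674^(1/3) ≈ 0.865.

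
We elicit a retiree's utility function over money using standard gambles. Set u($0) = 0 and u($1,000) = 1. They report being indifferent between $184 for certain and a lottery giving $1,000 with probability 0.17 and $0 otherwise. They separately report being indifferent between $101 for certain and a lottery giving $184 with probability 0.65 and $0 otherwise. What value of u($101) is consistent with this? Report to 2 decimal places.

0.11

From the first indifference, u($184) = 0.17·u($1,000) + 0.83·u($0) = 0.17·1 + 0.83·0 = 0.17.
The second indifference gives u($101) = 0.65·u($184) + 0.35·u($0) = 0.65·0.17 + 0.35·0.00 = 0.1105.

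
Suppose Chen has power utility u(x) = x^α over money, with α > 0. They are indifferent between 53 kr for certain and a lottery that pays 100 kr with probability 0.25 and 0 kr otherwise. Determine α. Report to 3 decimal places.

EU(lottery) = 0.25·100^α + 0.75·0 = 0.25·100^α.
Equating: 53^α = 0.25·100^α, i.e. 0.5300^α = 0.25.
Taking logs: α·ln(53/100) = ln(0.25), so α = -1.386294 / -0.634878 ≈ 2.184.

α ≈ 2.184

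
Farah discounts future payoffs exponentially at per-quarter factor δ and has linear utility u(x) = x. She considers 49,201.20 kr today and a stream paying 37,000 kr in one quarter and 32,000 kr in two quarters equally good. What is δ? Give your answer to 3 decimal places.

Present value of the stream is 37000·δ + 32000·δ². Indifference gives 37000δ + 32000δ² = 49201.20.
That is, 32000δ² + 37000δ − 49201.20 = 0, a quadratic in δ.
By the quadratic formula (taking the positive root), δ = (−37000 + √7666753600.00) / 64000 ≈ 0.790.

δ ≈ 0.790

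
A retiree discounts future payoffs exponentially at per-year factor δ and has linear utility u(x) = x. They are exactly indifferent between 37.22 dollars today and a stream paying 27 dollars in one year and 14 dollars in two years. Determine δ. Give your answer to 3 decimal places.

Equating present values: 37.22 = 27δ + 14δ².
That is, 14δ² + 27δ − 37.22 = 0, a quadratic in δ.
By the quadratic formula (taking the positive root), δ = (−27 + √2813.32) / 28 ≈ 0.930.

δ ≈ 0.930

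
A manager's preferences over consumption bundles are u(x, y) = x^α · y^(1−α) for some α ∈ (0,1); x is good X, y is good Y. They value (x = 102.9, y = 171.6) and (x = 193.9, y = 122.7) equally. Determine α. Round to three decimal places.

Indifference: 102.9^α · 171.6^(1−α) = 193.9^α · 122.7^(1−α).
Rearrange to (102.9/193.9)^α = (122.7/171.6)^(1−α) and take logs: α·-0.633585 = (1−α)·-0.335424.
So α/(1−α) = (-0.335424)/(-0.633585) = 0.529406, and α = 0.529406/1.529406 ≈ 0.346.

α ≈ 0.346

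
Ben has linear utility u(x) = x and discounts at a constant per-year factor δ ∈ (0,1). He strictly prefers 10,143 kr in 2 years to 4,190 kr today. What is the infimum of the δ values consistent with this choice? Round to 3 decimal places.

δ > 0.643

Comparing present values: 4190 < δ^2·10143.
So δ^2 > 4190/10143 = 0.41309; taking the square root of both positive sides preserves the inequality.
δ > 0.41309^(1/2) = 0.643.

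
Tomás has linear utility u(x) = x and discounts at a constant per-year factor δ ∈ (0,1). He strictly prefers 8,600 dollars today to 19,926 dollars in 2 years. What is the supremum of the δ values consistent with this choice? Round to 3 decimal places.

δ < 0.657

The preference means 8600 > δ^2·19926.
Hence δ^2 < 8600/19926 = 0.43160, and x ↦ x^(1/2) is increasing on (0,∞).
δ < 0.43160^(1/2) = 0.657.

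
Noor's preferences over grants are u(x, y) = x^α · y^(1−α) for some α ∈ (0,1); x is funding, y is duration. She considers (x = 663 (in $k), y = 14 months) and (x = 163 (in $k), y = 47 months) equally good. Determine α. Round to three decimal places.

Set the two utilities equal: 663^α·14^(1−α) = 163^α·47^(1−α).
Rearrange to (663/163)^α = (47/14)^(1−α) and take logs: α·1.403025 = (1−α)·1.211090.
Thus α·(2.614115) = 1.211090, so α = 1.211090/2.614115 ≈ 0.463.

α ≈ 0.463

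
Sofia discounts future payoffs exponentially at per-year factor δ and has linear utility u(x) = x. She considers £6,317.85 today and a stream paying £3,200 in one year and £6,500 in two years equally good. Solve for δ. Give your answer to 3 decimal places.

δ ≈ 0.770

Equating present values: 6317.85 = 3200δ + 6500δ².
So 6500δ² + 3200δ − 6317.85 = 0.
The positive root is δ = [−3200 + √(3200² + 4·6500·6317.85)] / (2·6500) = (−3200 + 13210.000)/13000 ≈ 0.770.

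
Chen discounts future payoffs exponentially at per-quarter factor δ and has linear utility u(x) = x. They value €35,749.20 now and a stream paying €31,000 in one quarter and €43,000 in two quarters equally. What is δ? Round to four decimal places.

The stream is worth 31000δ + 43000δ² today, so 31000δ + 43000δ² = 35749.20.
Rearranged: 43000δ² + 31000δ − 35749.20 = 0.
By the quadratic formula (taking the positive root), δ = (−31000 + √7109862400.00) / 86000 ≈ 0.6200.

δ ≈ 0.6200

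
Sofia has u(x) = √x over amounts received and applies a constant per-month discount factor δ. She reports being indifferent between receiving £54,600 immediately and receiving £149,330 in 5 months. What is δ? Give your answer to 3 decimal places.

δ ≈ 0.904

The payoff in 5 months is discounted by δ^5, so u(54600) = δ^5·u(149330) and δ^5 = u(54600)/u(149330).
With u(x) = √x: δ^5 = √54600/√149330 = √(54600/149330) = 0.60468.
Hence δ = (0.60468)^(1/5) = 0.90428.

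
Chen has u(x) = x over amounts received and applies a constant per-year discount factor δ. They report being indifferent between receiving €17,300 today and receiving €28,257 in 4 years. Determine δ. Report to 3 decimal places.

δ ≈ 0.885

Indifference means u(17300) = δ^4 · u(28257), so δ^4 = u(17300)/u(28257).
With u(x) = x: δ^4 = 17300/28257 = 0.61224.
Taking the 4th root: δ = 0.61224^(1/4) ≈ 0.885.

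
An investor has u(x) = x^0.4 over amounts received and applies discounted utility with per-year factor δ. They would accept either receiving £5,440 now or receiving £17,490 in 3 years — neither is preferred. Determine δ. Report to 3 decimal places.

Indifference means u(5440) = δ^3 · u(17490), so δ^3 = u(5440)/u(17490).
With u(x) = x^0.4: δ^3 = 5440^0.4/17490^0.4 = (5440/17490)^0.4 = 0.62679.
Hence δ = (0.62679)^(1/3) = 0.85580.

δ ≈ 0.856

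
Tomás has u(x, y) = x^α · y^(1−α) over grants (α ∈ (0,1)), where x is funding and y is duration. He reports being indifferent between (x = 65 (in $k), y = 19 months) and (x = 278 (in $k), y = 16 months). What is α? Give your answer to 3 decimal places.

α ≈ 0.106

The Cobb–Douglas utilities coincide, so 65^α·19^(1−α) = 278^α·16^(1−α).
Taking logs: α·ln 65 + (1−α)·ln 19 = α·ln 278 + (1−α)·ln 16, i.e. α·-1.453234 = (1−α)·-0.171850.
With A = -1.453234 and B = -0.171850: α·A = (1−α)·B, so α = B/(A+B) = -0.171850/-1.625084 ≈ 0.106.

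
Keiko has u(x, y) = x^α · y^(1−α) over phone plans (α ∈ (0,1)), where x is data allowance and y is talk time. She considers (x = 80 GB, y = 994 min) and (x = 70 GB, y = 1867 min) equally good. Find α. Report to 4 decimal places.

Indifference: 80^α · 994^(1−α) = 70^α · 1867^(1−α).
Taking logs: α·ln 80 + (1−α)·ln 994 = α·ln 70 + (1−α)·ln 1867, i.e. α·0.1335314 = (1−α)·0.6303509.
Thus α·(0.7638823) = 0.6303509, so α = 0.6303509/0.7638823 ≈ 0.8252.

α ≈ 0.8252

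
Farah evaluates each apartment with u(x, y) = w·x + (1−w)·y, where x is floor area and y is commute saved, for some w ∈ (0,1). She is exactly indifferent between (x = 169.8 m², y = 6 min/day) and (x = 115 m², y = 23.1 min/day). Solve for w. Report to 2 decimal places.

Equating utilities: w·169.8 + (1−w)·6 = w·115 + (1−w)·23.1.
Collecting terms: w·54.8 = (1−w)·17.1.
So w/(1−w) = 17.1/54.8 = 0.3120, giving w = 17.1/(54.8+17.1) = 0.24.

w = 0.24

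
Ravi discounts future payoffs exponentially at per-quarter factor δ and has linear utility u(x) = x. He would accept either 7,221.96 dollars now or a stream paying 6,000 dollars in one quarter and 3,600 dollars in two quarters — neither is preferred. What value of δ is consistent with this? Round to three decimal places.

Equating present values: 7221.96 = 6000δ + 3600δ².
So 3600δ² + 6000δ − 7221.96 = 0.
The positive root is δ = [−6000 + √(6000² + 4·3600·7221.96)] / (2·3600) = (−6000 + 11832.000)/7200 ≈ 0.810.

δ ≈ 0.810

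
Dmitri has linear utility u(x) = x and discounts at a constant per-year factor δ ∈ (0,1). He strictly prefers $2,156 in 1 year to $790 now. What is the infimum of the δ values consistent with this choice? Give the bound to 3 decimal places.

Comparing present values: 790 < δ·2156.
Dividing through by 2156 gives δ > 0.36642.

δ > 0.366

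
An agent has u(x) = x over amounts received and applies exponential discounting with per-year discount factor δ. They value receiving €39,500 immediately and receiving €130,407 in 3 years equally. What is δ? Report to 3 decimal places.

δ ≈ 0.672

Indifference means u(39500) = δ^3 · u(130407), so δ^3 = u(39500)/u(130407).
With u(x) = x: δ^3 = 39500/130407 = 0.30290.
So δ = 0.30290^(1/3) ≈ 0.672.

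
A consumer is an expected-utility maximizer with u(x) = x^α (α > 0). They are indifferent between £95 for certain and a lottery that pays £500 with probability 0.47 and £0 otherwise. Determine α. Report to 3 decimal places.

EU(lottery) = 0.47·500^α + 0.53·0 = 0.47·500^α.
Indifference: 95^α = 0.47·500^α, so (95/500)^α = 0.47.
Taking logs: α·ln(95/500) = ln(0.47), so α = -0.755023 / -1.660731 ≈ 0.455.

α ≈ 0.455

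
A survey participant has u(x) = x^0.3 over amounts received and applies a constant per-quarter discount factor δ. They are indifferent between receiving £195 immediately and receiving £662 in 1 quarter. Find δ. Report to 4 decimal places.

δ ≈ 0.6930

Indifference means u(195) = δ · u(662), so δ = u(195)/u(662).
With u(x) = x^0.3: δ = 195^0.3/662^0.3 = (195/662)^0.3 = 0.69303.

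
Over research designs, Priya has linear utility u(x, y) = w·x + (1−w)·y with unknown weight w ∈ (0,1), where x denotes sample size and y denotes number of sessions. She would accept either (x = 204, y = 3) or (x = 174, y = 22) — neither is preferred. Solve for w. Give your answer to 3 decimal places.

w = 0.388

Equating utilities: w·204 + (1−w)·3 = w·174 + (1−w)·22.
Rearranging, 30·w − 19·(1−w) = 0.
So w/(1−w) = 19/30 = 0.6333, giving w = 19/(30+19) = 0.388.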